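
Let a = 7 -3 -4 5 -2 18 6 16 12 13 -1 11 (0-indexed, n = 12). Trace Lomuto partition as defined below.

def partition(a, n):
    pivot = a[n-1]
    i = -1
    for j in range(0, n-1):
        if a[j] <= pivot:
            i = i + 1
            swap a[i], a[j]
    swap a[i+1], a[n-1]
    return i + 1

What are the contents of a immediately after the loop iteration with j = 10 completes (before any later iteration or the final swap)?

7 -3 -4 5 -2 6 -1 16 12 13 18 11

pivot=11, i=-1
j=0: 7≤11, i=0, swap(0,0) ⇒ 7 -3 -4 5 -2 18 6 16 12 13 -1 11
j=1: -3≤11, i=1, swap(1,1) ⇒ 7 -3 -4 5 -2 18 6 16 12 13 -1 11
j=2: -4≤11, i=2, swap(2,2) ⇒ 7 -3 -4 5 -2 18 6 16 12 13 -1 11
j=3: 5≤11, i=3, swap(3,3) ⇒ 7 -3 -4 5 -2 18 6 16 12 13 -1 11
j=4: -2≤11, i=4, swap(4,4) ⇒ 7 -3 -4 5 -2 18 6 16 12 13 -1 11
j=5: 18>11, skip
j=6: 6≤11, i=5, swap(5,6) ⇒ 7 -3 -4 5 -2 6 18 16 12 13 -1 11
j=7: 16>11, skip
j=8: 12>11, skip
j=9: 13>11, skip
j=10: -1≤11, i=6, swap(6,10) ⇒ 7 -3 -4 5 -2 6 -1 16 12 13 18 11
(after j=10) a = 7 -3 -4 5 -2 6 -1 16 12 13 18 11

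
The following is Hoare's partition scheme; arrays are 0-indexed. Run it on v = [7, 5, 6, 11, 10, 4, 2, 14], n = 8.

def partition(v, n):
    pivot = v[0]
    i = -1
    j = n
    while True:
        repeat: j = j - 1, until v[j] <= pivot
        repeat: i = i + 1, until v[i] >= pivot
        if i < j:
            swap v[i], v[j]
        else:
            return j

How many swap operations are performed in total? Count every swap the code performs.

2

pivot=7
j stops at 6 (2), i stops at 0 (7); swap ⇒ [2, 5, 6, 11, 10, 4, 7, 14]
j stops at 5 (4), i stops at 3 (11); swap ⇒ [2, 5, 6, 4, 10, 11, 7, 14]
j stops at 3, i stops at 4; i≥j ⇒ return 3. v=[2, 5, 6, 4, 10, 11, 7, 14]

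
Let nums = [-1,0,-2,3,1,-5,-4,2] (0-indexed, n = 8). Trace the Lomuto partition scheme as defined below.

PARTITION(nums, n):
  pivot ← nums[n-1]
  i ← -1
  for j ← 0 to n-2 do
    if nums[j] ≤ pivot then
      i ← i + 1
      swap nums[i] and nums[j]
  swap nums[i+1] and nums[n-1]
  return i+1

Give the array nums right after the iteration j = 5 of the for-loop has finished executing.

[-1,0,-2,1,-5,3,-4,2]

pivot = nums[7] = 2; i = -1
j=0: nums[0]=-1 ≤ 2 → i=0, swap nums[0],nums[0] (no change) → [-1,0,-2,3,1,-5,-4,2]
j=1: nums[1]=0 ≤ 2 → i=1, swap nums[1],nums[1] (no change) → [-1,0,-2,3,1,-5,-4,2]
j=2: nums[2]=-2 ≤ 2 → i=2, swap nums[2],nums[2] (no change) → [-1,0,-2,3,1,-5,-4,2]
j=3: nums[3]=3 > 2 → no swap
j=4: nums[4]=1 ≤ 2 → i=3, swap nums[3],nums[4] → [-1,0,-2,1,3,-5,-4,2]
j=5: nums[5]=-5 ≤ 2 → i=4, swap nums[4],nums[5] → [-1,0,-2,1,-5,3,-4,2]
(after j=5) nums = [-1,0,-2,1,-5,3,-4,2]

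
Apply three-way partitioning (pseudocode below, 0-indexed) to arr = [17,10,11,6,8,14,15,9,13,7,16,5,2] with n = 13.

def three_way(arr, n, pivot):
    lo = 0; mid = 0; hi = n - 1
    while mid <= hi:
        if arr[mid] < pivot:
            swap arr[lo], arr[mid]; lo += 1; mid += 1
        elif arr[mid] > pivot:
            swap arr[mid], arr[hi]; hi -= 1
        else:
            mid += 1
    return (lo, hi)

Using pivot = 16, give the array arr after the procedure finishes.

[2,10,11,6,8,14,15,9,13,7,5,16,17]

pivot = 16; lo=0, mid=0, hi=12
arr[mid]=17>16: swap arr[0],arr[12]; hi=11 → [2,10,11,6,8,14,15,9,13,7,16,5,17]
arr[mid]=2<16: swap arr[0],arr[0]; lo=1,mid=1 → [2,10,11,6,8,14,15,9,13,7,16,5,17]
arr[mid]=10<16: swap arr[1],arr[1]; lo=2,mid=2 → [2,10,11,6,8,14,15,9,13,7,16,5,17]
arr[mid]=11<16: swap arr[2],arr[2]; lo=3,mid=3 → [2,10,11,6,8,14,15,9,13,7,16,5,17]
arr[mid]=6<16: swap arr[3],arr[3]; lo=4,mid=4 → [2,10,11,6,8,14,15,9,13,7,16,5,17]
arr[mid]=8<16: swap arr[4],arr[4]; lo=5,mid=5 → [2,10,11,6,8,14,15,9,13,7,16,5,17]
arr[mid]=14<16: swap arr[5],arr[5]; lo=6,mid=6 → [2,10,11,6,8,14,15,9,13,7,16,5,17]
arr[mid]=15<16: swap arr[6],arr[6]; lo=7,mid=7 → [2,10,11,6,8,14,15,9,13,7,16,5,17]
arr[mid]=9<16: swap arr[7],arr[7]; lo=8,mid=8 → [2,10,11,6,8,14,15,9,13,7,16,5,17]
arr[mid]=13<16: swap arr[8],arr[8]; lo=9,mid=9 → [2,10,11,6,8,14,15,9,13,7,16,5,17]
arr[mid]=7<16: swap arr[9],arr[9]; lo=10,mid=10 → [2,10,11,6,8,14,15,9,13,7,16,5,17]
arr[mid]=16=16: mid=11
arr[mid]=5<16: swap arr[10],arr[11]; lo=11,mid=12 → [2,10,11,6,8,14,15,9,13,7,5,16,17]
end: lo=11, hi=11; arr = [2,10,11,6,8,14,15,9,13,7,5,16,17]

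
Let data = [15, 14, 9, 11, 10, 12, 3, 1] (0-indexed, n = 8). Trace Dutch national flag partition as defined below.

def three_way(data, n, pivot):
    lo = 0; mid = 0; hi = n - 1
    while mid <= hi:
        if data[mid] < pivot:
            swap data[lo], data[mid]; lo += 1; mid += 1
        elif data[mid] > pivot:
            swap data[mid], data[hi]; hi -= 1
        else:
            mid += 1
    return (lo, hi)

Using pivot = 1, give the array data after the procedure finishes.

[1, 9, 11, 10, 12, 3, 14, 15]

pivot = 1; lo=0, mid=0, hi=7
data[mid]=15>1: swap data[0],data[7]; hi=6 → [1, 14, 9, 11, 10, 12, 3, 15]
data[mid]=1=1: mid=1
data[mid]=14>1: swap data[1],data[6]; hi=5 → [1, 3, 9, 11, 10, 12, 14, 15]
data[mid]=3>1: swap data[1],data[5]; hi=4 → [1, 12, 9, 11, 10, 3, 14, 15]
data[mid]=12>1: swap data[1],data[4]; hi=3 → [1, 10, 9, 11, 12, 3, 14, 15]
data[mid]=10>1: swap data[1],data[3]; hi=2 → [1, 11, 9, 10, 12, 3, 14, 15]
data[mid]=11>1: swap data[1],data[2]; hi=1 → [1, 9, 11, 10, 12, 3, 14, 15]
data[mid]=9>1: swap data[1],data[1]; hi=0 → [1, 9, 11, 10, 12, 3, 14, 15]
end: lo=0, hi=0; data = [1, 9, 11, 10, 12, 3, 14, 15]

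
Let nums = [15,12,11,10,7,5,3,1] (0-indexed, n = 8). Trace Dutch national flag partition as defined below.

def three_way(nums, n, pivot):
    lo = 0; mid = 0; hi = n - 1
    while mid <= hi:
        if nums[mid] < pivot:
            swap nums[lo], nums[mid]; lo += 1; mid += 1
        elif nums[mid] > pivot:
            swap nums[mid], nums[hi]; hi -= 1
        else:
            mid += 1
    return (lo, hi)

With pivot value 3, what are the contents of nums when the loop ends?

[1,3,10,7,5,11,12,15]

lo=0 mid=0 hi=7
15>3: swap(0,7), hi=6 ⇒ [1,12,11,10,7,5,3,15]
1<3: swap(0,0), lo=1 mid=1 ⇒ [1,12,11,10,7,5,3,15]
12>3: swap(1,6), hi=5 ⇒ [1,3,11,10,7,5,12,15]
3=3: mid=2
11>3: swap(2,5), hi=4 ⇒ [1,3,5,10,7,11,12,15]
5>3: swap(2,4), hi=3 ⇒ [1,3,7,10,5,11,12,15]
7>3: swap(2,3), hi=2 ⇒ [1,3,10,7,5,11,12,15]
10>3: swap(2,2), hi=1 ⇒ [1,3,10,7,5,11,12,15]
done. lo=1 hi=1; nums=[1,3,10,7,5,11,12,15]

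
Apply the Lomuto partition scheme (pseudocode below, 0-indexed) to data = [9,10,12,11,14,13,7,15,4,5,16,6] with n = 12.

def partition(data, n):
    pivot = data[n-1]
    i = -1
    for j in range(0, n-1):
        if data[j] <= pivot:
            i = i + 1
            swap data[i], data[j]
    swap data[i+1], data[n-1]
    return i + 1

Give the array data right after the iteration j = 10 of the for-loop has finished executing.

pivot = data[11] = 6; i = -1
j=0: data[0]=9 > 6 → no swap
j=1: data[1]=10 > 6 → no swap
j=2: data[2]=12 > 6 → no swap
j=3: data[3]=11 > 6 → no swap
j=4: data[4]=14 > 6 → no swap
j=5: data[5]=13 > 6 → no swap
j=6: data[6]=7 > 6 → no swap
j=7: data[7]=15 > 6 → no swap
j=8: data[8]=4 ≤ 6 → i=0, swap data[0],data[8] → [4,10,12,11,14,13,7,15,9,5,16,6]
j=9: data[9]=5 ≤ 6 → i=1, swap data[1],data[9] → [4,5,12,11,14,13,7,15,9,10,16,6]
j=10: data[10]=16 > 6 → no swap
(after j=10) data = [4,5,12,11,14,13,7,15,9,10,16,6]

[4,5,12,11,14,13,7,15,9,10,16,6]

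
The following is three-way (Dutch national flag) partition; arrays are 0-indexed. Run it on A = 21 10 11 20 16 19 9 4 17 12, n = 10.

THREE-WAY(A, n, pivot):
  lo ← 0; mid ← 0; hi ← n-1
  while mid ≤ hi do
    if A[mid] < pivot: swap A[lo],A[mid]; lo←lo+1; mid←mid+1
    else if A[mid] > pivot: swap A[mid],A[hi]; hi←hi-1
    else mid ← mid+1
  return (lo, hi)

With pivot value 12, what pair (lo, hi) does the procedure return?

(4, 4)

lo=0 mid=0 hi=9
21>12: swap(0,9), hi=8 ⇒ 12 10 11 20 16 19 9 4 17 21
12=12: mid=1
10<12: swap(0,1), lo=1 mid=2 ⇒ 10 12 11 20 16 19 9 4 17 21
11<12: swap(1,2), lo=2 mid=3 ⇒ 10 11 12 20 16 19 9 4 17 21
20>12: swap(3,8), hi=7 ⇒ 10 11 12 17 16 19 9 4 20 21
17>12: swap(3,7), hi=6 ⇒ 10 11 12 4 16 19 9 17 20 21
4<12: swap(2,3), lo=3 mid=4 ⇒ 10 11 4 12 16 19 9 17 20 21
16>12: swap(4,6), hi=5 ⇒ 10 11 4 12 9 19 16 17 20 21
9<12: swap(3,4), lo=4 mid=5 ⇒ 10 11 4 9 12 19 16 17 20 21
19>12: swap(5,5), hi=4 ⇒ 10 11 4 9 12 19 16 17 20 21
done. lo=4 hi=4; A=10 11 4 9 12 19 16 17 20 21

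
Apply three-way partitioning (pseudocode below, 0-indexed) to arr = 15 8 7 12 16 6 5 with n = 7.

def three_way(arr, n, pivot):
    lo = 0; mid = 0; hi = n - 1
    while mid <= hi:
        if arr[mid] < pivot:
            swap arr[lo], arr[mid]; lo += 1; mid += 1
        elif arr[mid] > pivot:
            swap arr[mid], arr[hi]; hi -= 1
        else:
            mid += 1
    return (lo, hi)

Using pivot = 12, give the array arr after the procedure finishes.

pivot = 12; lo=0, mid=0, hi=6
arr[mid]=15>12: swap arr[0],arr[6]; hi=5 → 5 8 7 12 16 6 15
arr[mid]=5<12: swap arr[0],arr[0]; lo=1,mid=1 → 5 8 7 12 16 6 15
arr[mid]=8<12: swap arr[1],arr[1]; lo=2,mid=2 → 5 8 7 12 16 6 15
arr[mid]=7<12: swap arr[2],arr[2]; lo=3,mid=3 → 5 8 7 12 16 6 15
arr[mid]=12=12: mid=4
arr[mid]=16>12: swap arr[4],arr[5]; hi=4 → 5 8 7 12 6 16 15
arr[mid]=6<12: swap arr[3],arr[4]; lo=4,mid=5 → 5 8 7 6 12 16 15
end: lo=4, hi=4; arr = 5 8 7 6 12 16 15

5 8 7 6 12 16 15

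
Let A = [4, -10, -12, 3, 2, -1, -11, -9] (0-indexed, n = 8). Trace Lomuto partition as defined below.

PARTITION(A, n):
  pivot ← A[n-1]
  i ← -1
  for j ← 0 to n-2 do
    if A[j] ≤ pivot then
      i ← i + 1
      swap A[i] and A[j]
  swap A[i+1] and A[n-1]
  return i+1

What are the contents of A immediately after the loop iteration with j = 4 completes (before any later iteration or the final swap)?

pivot = A[7] = -9; i = -1
j=0: A[0]=4 > -9 → no swap
j=1: A[1]=-10 ≤ -9 → i=0, swap A[0],A[1] → [-10, 4, -12, 3, 2, -1, -11, -9]
j=2: A[2]=-12 ≤ -9 → i=1, swap A[1],A[2] → [-10, -12, 4, 3, 2, -1, -11, -9]
j=3: A[3]=3 > -9 → no swap
j=4: A[4]=2 > -9 → no swap
(after j=4) A = [-10, -12, 4, 3, 2, -1, -11, -9]

[-10, -12, 4, 3, 2, -1, -11, -9]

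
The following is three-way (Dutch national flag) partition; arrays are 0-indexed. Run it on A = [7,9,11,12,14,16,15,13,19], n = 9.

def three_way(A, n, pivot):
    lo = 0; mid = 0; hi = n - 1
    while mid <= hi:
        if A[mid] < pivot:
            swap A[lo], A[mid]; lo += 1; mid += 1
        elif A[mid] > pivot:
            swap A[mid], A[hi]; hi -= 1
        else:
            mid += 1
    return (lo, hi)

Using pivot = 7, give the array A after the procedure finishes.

[7,11,12,14,16,15,13,19,9]

lo=0 mid=0 hi=8
7=7: mid=1
9>7: swap(1,8), hi=7 ⇒ [7,19,11,12,14,16,15,13,9]
19>7: swap(1,7), hi=6 ⇒ [7,13,11,12,14,16,15,19,9]
13>7: swap(1,6), hi=5 ⇒ [7,15,11,12,14,16,13,19,9]
15>7: swap(1,5), hi=4 ⇒ [7,16,11,12,14,15,13,19,9]
16>7: swap(1,4), hi=3 ⇒ [7,14,11,12,16,15,13,19,9]
14>7: swap(1,3), hi=2 ⇒ [7,12,11,14,16,15,13,19,9]
12>7: swap(1,2), hi=1 ⇒ [7,11,12,14,16,15,13,19,9]
11>7: swap(1,1), hi=0 ⇒ [7,11,12,14,16,15,13,19,9]
done. lo=0 hi=0; A=[7,11,12,14,16,15,13,19,9]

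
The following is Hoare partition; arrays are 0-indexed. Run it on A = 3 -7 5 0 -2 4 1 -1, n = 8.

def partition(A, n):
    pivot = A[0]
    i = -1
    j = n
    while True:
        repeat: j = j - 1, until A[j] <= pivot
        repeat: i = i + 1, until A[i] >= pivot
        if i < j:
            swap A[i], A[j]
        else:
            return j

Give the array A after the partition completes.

-1 -7 1 0 -2 4 5 3

pivot=3
j stops at 7 (-1), i stops at 0 (3); swap ⇒ -1 -7 5 0 -2 4 1 3
j stops at 6 (1), i stops at 2 (5); swap ⇒ -1 -7 1 0 -2 4 5 3
j stops at 4, i stops at 5; i≥j ⇒ return 4. A=-1 -7 1 0 -2 4 5 3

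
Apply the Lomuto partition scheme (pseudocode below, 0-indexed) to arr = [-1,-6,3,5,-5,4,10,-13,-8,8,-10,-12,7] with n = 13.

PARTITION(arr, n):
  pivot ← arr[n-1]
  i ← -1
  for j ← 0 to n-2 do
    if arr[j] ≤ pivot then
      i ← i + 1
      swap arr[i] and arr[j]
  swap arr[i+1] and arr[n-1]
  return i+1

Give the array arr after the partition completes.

pivot=7, i=-1
j=0: -1≤7, i=0, swap(0,0) ⇒ [-1,-6,3,5,-5,4,10,-13,-8,8,-10,-12,7]
j=1: -6≤7, i=1, swap(1,1) ⇒ [-1,-6,3,5,-5,4,10,-13,-8,8,-10,-12,7]
j=2: 3≤7, i=2, swap(2,2) ⇒ [-1,-6,3,5,-5,4,10,-13,-8,8,-10,-12,7]
j=3: 5≤7, i=3, swap(3,3) ⇒ [-1,-6,3,5,-5,4,10,-13,-8,8,-10,-12,7]
j=4: -5≤7, i=4, swap(4,4) ⇒ [-1,-6,3,5,-5,4,10,-13,-8,8,-10,-12,7]
j=5: 4≤7, i=5, swap(5,5) ⇒ [-1,-6,3,5,-5,4,10,-13,-8,8,-10,-12,7]
j=6: 10>7, skip
j=7: -13≤7, i=6, swap(6,7) ⇒ [-1,-6,3,5,-5,4,-13,10,-8,8,-10,-12,7]
j=8: -8≤7, i=7, swap(7,8) ⇒ [-1,-6,3,5,-5,4,-13,-8,10,8,-10,-12,7]
j=9: 8>7, skip
j=10: -10≤7, i=8, swap(8,10) ⇒ [-1,-6,3,5,-5,4,-13,-8,-10,8,10,-12,7]
j=11: -12≤7, i=9, swap(9,11) ⇒ [-1,-6,3,5,-5,4,-13,-8,-10,-12,10,8,7]
swap(10,12) ⇒ [-1,-6,3,5,-5,4,-13,-8,-10,-12,7,8,10]; return 10

[-1,-6,3,5,-5,4,-13,-8,-10,-12,7,8,10]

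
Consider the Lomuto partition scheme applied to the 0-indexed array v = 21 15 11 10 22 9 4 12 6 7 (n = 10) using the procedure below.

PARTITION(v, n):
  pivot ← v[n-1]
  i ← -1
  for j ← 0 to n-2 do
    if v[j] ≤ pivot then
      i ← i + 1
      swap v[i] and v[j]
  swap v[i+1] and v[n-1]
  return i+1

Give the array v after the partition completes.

4 6 7 10 22 9 21 12 15 11

pivot = v[9] = 7; i = -1
j=0: v[0]=21 > 7 → no swap
j=1: v[1]=15 > 7 → no swap
j=2: v[2]=11 > 7 → no swap
j=3: v[3]=10 > 7 → no swap
j=4: v[4]=22 > 7 → no swap
j=5: v[5]=9 > 7 → no swap
j=6: v[6]=4 ≤ 7 → i=0, swap v[0],v[6] → 4 15 11 10 22 9 21 12 6 7
j=7: v[7]=12 > 7 → no swap
j=8: v[8]=6 ≤ 7 → i=1, swap v[1],v[8] → 4 6 11 10 22 9 21 12 15 7
final swap v[2],v[9] → 4 6 7 10 22 9 21 12 15 11; return 2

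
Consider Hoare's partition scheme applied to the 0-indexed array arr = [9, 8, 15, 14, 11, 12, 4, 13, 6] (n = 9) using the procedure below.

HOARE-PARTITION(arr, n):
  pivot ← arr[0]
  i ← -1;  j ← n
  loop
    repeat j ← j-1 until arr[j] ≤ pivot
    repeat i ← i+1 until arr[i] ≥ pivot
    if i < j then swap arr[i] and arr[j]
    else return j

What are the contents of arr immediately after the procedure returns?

[6, 8, 4, 14, 11, 12, 15, 13, 9]

pivot=9
j stops at 8 (6), i stops at 0 (9); swap ⇒ [6, 8, 15, 14, 11, 12, 4, 13, 9]
j stops at 6 (4), i stops at 2 (15); swap ⇒ [6, 8, 4, 14, 11, 12, 15, 13, 9]
j stops at 2, i stops at 3; i≥j ⇒ return 2. arr=[6, 8, 4, 14, 11, 12, 15, 13, 9]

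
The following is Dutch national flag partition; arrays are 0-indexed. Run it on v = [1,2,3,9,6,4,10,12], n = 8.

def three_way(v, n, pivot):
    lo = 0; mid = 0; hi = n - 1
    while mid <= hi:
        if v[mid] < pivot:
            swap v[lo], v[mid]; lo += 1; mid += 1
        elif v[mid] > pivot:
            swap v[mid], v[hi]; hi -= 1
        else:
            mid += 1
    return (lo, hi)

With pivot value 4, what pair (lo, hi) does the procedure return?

(3, 3)

lo=0 mid=0 hi=7
1<4: swap(0,0), lo=1 mid=1 ⇒ [1,2,3,9,6,4,10,12]
2<4: swap(1,1), lo=2 mid=2 ⇒ [1,2,3,9,6,4,10,12]
3<4: swap(2,2), lo=3 mid=3 ⇒ [1,2,3,9,6,4,10,12]
9>4: swap(3,7), hi=6 ⇒ [1,2,3,12,6,4,10,9]
12>4: swap(3,6), hi=5 ⇒ [1,2,3,10,6,4,12,9]
10>4: swap(3,5), hi=4 ⇒ [1,2,3,4,6,10,12,9]
4=4: mid=4
6>4: swap(4,4), hi=3 ⇒ [1,2,3,4,6,10,12,9]
done. lo=3 hi=3; v=[1,2,3,4,6,10,12,9]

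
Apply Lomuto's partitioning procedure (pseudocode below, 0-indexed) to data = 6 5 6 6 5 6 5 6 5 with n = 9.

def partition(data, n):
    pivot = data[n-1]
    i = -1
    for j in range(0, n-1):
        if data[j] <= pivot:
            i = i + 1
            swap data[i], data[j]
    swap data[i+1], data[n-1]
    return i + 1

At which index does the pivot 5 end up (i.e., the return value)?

3

pivot=5, i=-1
j=0: 6>5, skip
j=1: 5≤5, i=0, swap(0,1) ⇒ 5 6 6 6 5 6 5 6 5
j=2: 6>5, skip
j=3: 6>5, skip
j=4: 5≤5, i=1, swap(1,4) ⇒ 5 5 6 6 6 6 5 6 5
j=5: 6>5, skip
j=6: 5≤5, i=2, swap(2,6) ⇒ 5 5 5 6 6 6 6 6 5
j=7: 6>5, skip
swap(3,8) ⇒ 5 5 5 5 6 6 6 6 6; return 3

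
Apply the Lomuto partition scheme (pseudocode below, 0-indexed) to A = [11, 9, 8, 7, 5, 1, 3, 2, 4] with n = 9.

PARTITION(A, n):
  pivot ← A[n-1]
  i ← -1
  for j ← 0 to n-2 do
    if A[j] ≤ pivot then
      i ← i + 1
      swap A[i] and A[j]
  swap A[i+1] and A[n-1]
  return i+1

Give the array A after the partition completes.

pivot = A[8] = 4; i = -1
j=0: A[0]=11 > 4 → no swap
j=1: A[1]=9 > 4 → no swap
j=2: A[2]=8 > 4 → no swap
j=3: A[3]=7 > 4 → no swap
j=4: A[4]=5 > 4 → no swap
j=5: A[5]=1 ≤ 4 → i=0, swap A[0],A[5] → [1, 9, 8, 7, 5, 11, 3, 2, 4]
j=6: A[6]=3 ≤ 4 → i=1, swap A[1],A[6] → [1, 3, 8, 7, 5, 11, 9, 2, 4]
j=7: A[7]=2 ≤ 4 → i=2, swap A[2],A[7] → [1, 3, 2, 7, 5, 11, 9, 8, 4]
final swap A[3],A[8] → [1, 3, 2, 4, 5, 11, 9, 8, 7]; return 3

[1, 3, 2, 4, 5, 11, 9, 8, 7]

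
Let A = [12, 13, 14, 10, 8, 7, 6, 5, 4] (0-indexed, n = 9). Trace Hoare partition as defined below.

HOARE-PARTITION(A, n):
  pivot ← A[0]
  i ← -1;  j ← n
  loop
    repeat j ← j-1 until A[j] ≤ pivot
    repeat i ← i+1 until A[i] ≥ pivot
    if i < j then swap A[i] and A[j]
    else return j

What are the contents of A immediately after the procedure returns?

[4, 5, 6, 10, 8, 7, 14, 13, 12]

pivot=12
j stops at 8 (4), i stops at 0 (12); swap ⇒ [4, 13, 14, 10, 8, 7, 6, 5, 12]
j stops at 7 (5), i stops at 1 (13); swap ⇒ [4, 5, 14, 10, 8, 7, 6, 13, 12]
j stops at 6 (6), i stops at 2 (14); swap ⇒ [4, 5, 6, 10, 8, 7, 14, 13, 12]
j stops at 5, i stops at 6; i≥j ⇒ return 5. A=[4, 5, 6, 10, 8, 7, 14, 13, 12]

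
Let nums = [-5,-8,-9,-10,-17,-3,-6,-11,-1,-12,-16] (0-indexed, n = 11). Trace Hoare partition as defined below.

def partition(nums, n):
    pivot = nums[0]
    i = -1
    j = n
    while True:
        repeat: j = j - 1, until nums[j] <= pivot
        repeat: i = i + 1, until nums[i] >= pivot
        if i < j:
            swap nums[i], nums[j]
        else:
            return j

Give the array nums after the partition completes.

[-16,-8,-9,-10,-17,-12,-6,-11,-1,-3,-5]

pivot=-5
j stops at 10 (-16), i stops at 0 (-5); swap ⇒ [-16,-8,-9,-10,-17,-3,-6,-11,-1,-12,-5]
j stops at 9 (-12), i stops at 5 (-3); swap ⇒ [-16,-8,-9,-10,-17,-12,-6,-11,-1,-3,-5]
j stops at 7, i stops at 8; i≥j ⇒ return 7. nums=[-16,-8,-9,-10,-17,-12,-6,-11,-1,-3,-5]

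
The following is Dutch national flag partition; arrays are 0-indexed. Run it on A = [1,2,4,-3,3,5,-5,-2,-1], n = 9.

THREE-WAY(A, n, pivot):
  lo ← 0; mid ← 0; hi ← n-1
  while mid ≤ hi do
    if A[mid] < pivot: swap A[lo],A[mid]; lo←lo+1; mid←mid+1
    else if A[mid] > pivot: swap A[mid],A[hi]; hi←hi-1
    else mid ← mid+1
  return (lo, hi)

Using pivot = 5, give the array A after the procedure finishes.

[1,2,4,-3,3,-5,-2,-1,5]

pivot = 5; lo=0, mid=0, hi=8
A[mid]=1<5: swap A[0],A[0]; lo=1,mid=1 → [1,2,4,-3,3,5,-5,-2,-1]
A[mid]=2<5: swap A[1],A[1]; lo=2,mid=2 → [1,2,4,-3,3,5,-5,-2,-1]
A[mid]=4<5: swap A[2],A[2]; lo=3,mid=3 → [1,2,4,-3,3,5,-5,-2,-1]
A[mid]=-3<5: swap A[3],A[3]; lo=4,mid=4 → [1,2,4,-3,3,5,-5,-2,-1]
A[mid]=3<5: swap A[4],A[4]; lo=5,mid=5 → [1,2,4,-3,3,5,-5,-2,-1]
A[mid]=5=5: mid=6
A[mid]=-5<5: swap A[5],A[6]; lo=6,mid=7 → [1,2,4,-3,3,-5,5,-2,-1]
A[mid]=-2<5: swap A[6],A[7]; lo=7,mid=8 → [1,2,4,-3,3,-5,-2,5,-1]
A[mid]=-1<5: swap A[7],A[8]; lo=8,mid=9 → [1,2,4,-3,3,-5,-2,-1,5]
end: lo=8, hi=8; A = [1,2,4,-3,3,-5,-2,-1,5]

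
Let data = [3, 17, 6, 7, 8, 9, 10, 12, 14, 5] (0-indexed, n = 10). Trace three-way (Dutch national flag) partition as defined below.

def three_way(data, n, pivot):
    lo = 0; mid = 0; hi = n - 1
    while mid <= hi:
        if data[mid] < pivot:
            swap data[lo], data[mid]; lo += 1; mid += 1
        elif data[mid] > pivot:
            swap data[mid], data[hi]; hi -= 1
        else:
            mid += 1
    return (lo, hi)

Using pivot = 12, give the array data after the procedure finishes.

[3, 5, 6, 7, 8, 9, 10, 12, 14, 17]

pivot = 12; lo=0, mid=0, hi=9
data[mid]=3<12: swap data[0],data[0]; lo=1,mid=1 → [3, 17, 6, 7, 8, 9, 10, 12, 14, 5]
data[mid]=17>12: swap data[1],data[9]; hi=8 → [3, 5, 6, 7, 8, 9, 10, 12, 14, 17]
data[mid]=5<12: swap data[1],data[1]; lo=2,mid=2 → [3, 5, 6, 7, 8, 9, 10, 12, 14, 17]
data[mid]=6<12: swap data[2],data[2]; lo=3,mid=3 → [3, 5, 6, 7, 8, 9, 10, 12, 14, 17]
data[mid]=7<12: swap data[3],data[3]; lo=4,mid=4 → [3, 5, 6, 7, 8, 9, 10, 12, 14, 17]
data[mid]=8<12: swap data[4],data[4]; lo=5,mid=5 → [3, 5, 6, 7, 8, 9, 10, 12, 14, 17]
data[mid]=9<12: swap data[5],data[5]; lo=6,mid=6 → [3, 5, 6, 7, 8, 9, 10, 12, 14, 17]
data[mid]=10<12: swap data[6],data[6]; lo=7,mid=7 → [3, 5, 6, 7, 8, 9, 10, 12, 14, 17]
data[mid]=12=12: mid=8
data[mid]=14>12: swap data[8],data[8]; hi=7 → [3, 5, 6, 7, 8, 9, 10, 12, 14, 17]
end: lo=7, hi=7; data = [3, 5, 6, 7, 8, 9, 10, 12, 14, 17]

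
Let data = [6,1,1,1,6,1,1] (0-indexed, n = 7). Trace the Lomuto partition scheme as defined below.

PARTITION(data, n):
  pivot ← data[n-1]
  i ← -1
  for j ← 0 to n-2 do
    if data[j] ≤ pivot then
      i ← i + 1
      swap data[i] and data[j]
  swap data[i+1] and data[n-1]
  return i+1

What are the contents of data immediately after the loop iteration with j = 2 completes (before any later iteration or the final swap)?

[1,1,6,1,6,1,1]

pivot=1, i=-1
j=0: 6>1, skip
j=1: 1≤1, i=0, swap(0,1) ⇒ [1,6,1,1,6,1,1]
j=2: 1≤1, i=1, swap(1,2) ⇒ [1,1,6,1,6,1,1]
(after j=2) data = [1,1,6,1,6,1,1]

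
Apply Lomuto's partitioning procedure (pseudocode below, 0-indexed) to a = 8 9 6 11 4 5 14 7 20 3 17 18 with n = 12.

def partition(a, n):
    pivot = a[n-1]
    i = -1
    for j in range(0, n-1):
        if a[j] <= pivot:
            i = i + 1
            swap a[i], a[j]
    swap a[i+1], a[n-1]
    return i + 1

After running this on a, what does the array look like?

8 9 6 11 4 5 14 7 3 17 18 20

pivot = a[11] = 18; i = -1
j=0: a[0]=8 ≤ 18 → i=0, swap a[0],a[0] (no change) → 8 9 6 11 4 5 14 7 20 3 17 18
j=1: a[1]=9 ≤ 18 → i=1, swap a[1],a[1] (no change) → 8 9 6 11 4 5 14 7 20 3 17 18
j=2: a[2]=6 ≤ 18 → i=2, swap a[2],a[2] (no change) → 8 9 6 11 4 5 14 7 20 3 17 18
j=3: a[3]=11 ≤ 18 → i=3, swap a[3],a[3] (no change) → 8 9 6 11 4 5 14 7 20 3 17 18
j=4: a[4]=4 ≤ 18 → i=4, swap a[4],a[4] (no change) → 8 9 6 11 4 5 14 7 20 3 17 18
j=5: a[5]=5 ≤ 18 → i=5, swap a[5],a[5] (no change) → 8 9 6 11 4 5 14 7 20 3 17 18
j=6: a[6]=14 ≤ 18 → i=6, swap a[6],a[6] (no change) → 8 9 6 11 4 5 14 7 20 3 17 18
j=7: a[7]=7 ≤ 18 → i=7, swap a[7],a[7] (no change) → 8 9 6 11 4 5 14 7 20 3 17 18
j=8: a[8]=20 > 18 → no swap
j=9: a[9]=3 ≤ 18 → i=8, swap a[8],a[9] → 8 9 6 11 4 5 14 7 3 20 17 18
j=10: a[10]=17 ≤ 18 → i=9, swap a[9],a[10] → 8 9 6 11 4 5 14 7 3 17 20 18
final swap a[10],a[11] → 8 9 6 11 4 5 14 7 3 17 18 20; return 10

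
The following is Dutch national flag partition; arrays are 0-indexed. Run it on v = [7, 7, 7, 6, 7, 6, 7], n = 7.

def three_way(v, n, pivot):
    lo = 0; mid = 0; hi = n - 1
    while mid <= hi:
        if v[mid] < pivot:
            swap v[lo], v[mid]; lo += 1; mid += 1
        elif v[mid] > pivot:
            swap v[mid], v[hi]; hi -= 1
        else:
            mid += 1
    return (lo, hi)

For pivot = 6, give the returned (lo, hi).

(0, 1)

pivot = 6; lo=0, mid=0, hi=6
v[mid]=7>6: swap v[0],v[6]; hi=5 → [7, 7, 7, 6, 7, 6, 7]
v[mid]=7>6: swap v[0],v[5]; hi=4 → [6, 7, 7, 6, 7, 7, 7]
v[mid]=6=6: mid=1
v[mid]=7>6: swap v[1],v[4]; hi=3 → [6, 7, 7, 6, 7, 7, 7]
v[mid]=7>6: swap v[1],v[3]; hi=2 → [6, 6, 7, 7, 7, 7, 7]
v[mid]=6=6: mid=2
v[mid]=7>6: swap v[2],v[2]; hi=1 → [6, 6, 7, 7, 7, 7, 7]
end: lo=0, hi=1; v = [6, 6, 7, 7, 7, 7, 7]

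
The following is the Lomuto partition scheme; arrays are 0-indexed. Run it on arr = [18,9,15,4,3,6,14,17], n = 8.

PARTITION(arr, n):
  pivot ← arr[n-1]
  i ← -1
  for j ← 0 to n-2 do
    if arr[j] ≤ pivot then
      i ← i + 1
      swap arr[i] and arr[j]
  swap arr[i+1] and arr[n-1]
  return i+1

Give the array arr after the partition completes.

[9,15,4,3,6,14,17,18]

pivot = arr[7] = 17; i = -1
j=0: arr[0]=18 > 17 → no swap
j=1: arr[1]=9 ≤ 17 → i=0, swap arr[0],arr[1] → [9,18,15,4,3,6,14,17]
j=2: arr[2]=15 ≤ 17 → i=1, swap arr[1],arr[2] → [9,15,18,4,3,6,14,17]
j=3: arr[3]=4 ≤ 17 → i=2, swap arr[2],arr[3] → [9,15,4,18,3,6,14,17]
j=4: arr[4]=3 ≤ 17 → i=3, swap arr[3],arr[4] → [9,15,4,3,18,6,14,17]
j=5: arr[5]=6 ≤ 17 → i=4, swap arr[4],arr[5] → [9,15,4,3,6,18,14,17]
j=6: arr[6]=14 ≤ 17 → i=5, swap arr[5],arr[6] → [9,15,4,3,6,14,18,17]
final swap arr[6],arr[7] → [9,15,4,3,6,14,17,18]; return 6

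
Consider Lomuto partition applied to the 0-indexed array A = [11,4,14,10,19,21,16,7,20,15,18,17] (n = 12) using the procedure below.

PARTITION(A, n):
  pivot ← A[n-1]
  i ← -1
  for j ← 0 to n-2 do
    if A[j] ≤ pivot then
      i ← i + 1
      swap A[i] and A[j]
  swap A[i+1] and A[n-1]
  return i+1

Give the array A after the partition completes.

pivot = A[11] = 17; i = -1
j=0: A[0]=11 ≤ 17 → i=0, swap A[0],A[0] (no change) → [11,4,14,10,19,21,16,7,20,15,18,17]
j=1: A[1]=4 ≤ 17 → i=1, swap A[1],A[1] (no change) → [11,4,14,10,19,21,16,7,20,15,18,17]
j=2: A[2]=14 ≤ 17 → i=2, swap A[2],A[2] (no change) → [11,4,14,10,19,21,16,7,20,15,18,17]
j=3: A[3]=10 ≤ 17 → i=3, swap A[3],A[3] (no change) → [11,4,14,10,19,21,16,7,20,15,18,17]
j=4: A[4]=19 > 17 → no swap
j=5: A[5]=21 > 17 → no swap
j=6: A[6]=16 ≤ 17 → i=4, swap A[4],A[6] → [11,4,14,10,16,21,19,7,20,15,18,17]
j=7: A[7]=7 ≤ 17 → i=5, swap A[5],A[7] → [11,4,14,10,16,7,19,21,20,15,18,17]
j=8: A[8]=20 > 17 → no swap
j=9: A[9]=15 ≤ 17 → i=6, swap A[6],A[9] → [11,4,14,10,16,7,15,21,20,19,18,17]
j=10: A[10]=18 > 17 → no swap
final swap A[7],A[11] → [11,4,14,10,16,7,15,17,20,19,18,21]; return 7

[11,4,14,10,16,7,15,17,20,19,18,21]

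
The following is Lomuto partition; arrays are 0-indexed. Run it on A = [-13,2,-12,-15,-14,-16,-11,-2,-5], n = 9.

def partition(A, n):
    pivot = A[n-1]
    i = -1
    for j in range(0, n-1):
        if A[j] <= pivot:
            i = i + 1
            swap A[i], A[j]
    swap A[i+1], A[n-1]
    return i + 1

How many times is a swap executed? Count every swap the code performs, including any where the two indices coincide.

7

pivot = A[8] = -5; i = -1
j=0: A[0]=-13 ≤ -5 → i=0, swap A[0],A[0] (no change) → [-13,2,-12,-15,-14,-16,-11,-2,-5]
j=1: A[1]=2 > -5 → no swap
j=2: A[2]=-12 ≤ -5 → i=1, swap A[1],A[2] → [-13,-12,2,-15,-14,-16,-11,-2,-5]
j=3: A[3]=-15 ≤ -5 → i=2, swap A[2],A[3] → [-13,-12,-15,2,-14,-16,-11,-2,-5]
j=4: A[4]=-14 ≤ -5 → i=3, swap A[3],A[4] → [-13,-12,-15,-14,2,-16,-11,-2,-5]
j=5: A[5]=-16 ≤ -5 → i=4, swap A[4],A[5] → [-13,-12,-15,-14,-16,2,-11,-2,-5]
j=6: A[6]=-11 ≤ -5 → i=5, swap A[5],A[6] → [-13,-12,-15,-14,-16,-11,2,-2,-5]
j=7: A[7]=-2 > -5 → no swap
final swap A[6],A[8] → [-13,-12,-15,-14,-16,-11,-5,-2,2]; return 6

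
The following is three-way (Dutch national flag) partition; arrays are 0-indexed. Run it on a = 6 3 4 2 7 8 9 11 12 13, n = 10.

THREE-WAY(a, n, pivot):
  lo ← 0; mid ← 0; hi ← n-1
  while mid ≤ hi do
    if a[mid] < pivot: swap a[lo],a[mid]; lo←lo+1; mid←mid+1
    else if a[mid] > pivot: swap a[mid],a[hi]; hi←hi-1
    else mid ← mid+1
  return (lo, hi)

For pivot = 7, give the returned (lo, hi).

(4, 4)

pivot = 7; lo=0, mid=0, hi=9
a[mid]=6<7: swap a[0],a[0]; lo=1,mid=1 → 6 3 4 2 7 8 9 11 12 13
a[mid]=3<7: swap a[1],a[1]; lo=2,mid=2 → 6 3 4 2 7 8 9 11 12 13
a[mid]=4<7: swap a[2],a[2]; lo=3,mid=3 → 6 3 4 2 7 8 9 11 12 13
a[mid]=2<7: swap a[3],a[3]; lo=4,mid=4 → 6 3 4 2 7 8 9 11 12 13
a[mid]=7=7: mid=5
a[mid]=8>7: swap a[5],a[9]; hi=8 → 6 3 4 2 7 13 9 11 12 8
a[mid]=13>7: swap a[5],a[8]; hi=7 → 6 3 4 2 7 12 9 11 13 8
a[mid]=12>7: swap a[5],a[7]; hi=6 → 6 3 4 2 7 11 9 12 13 8
a[mid]=11>7: swap a[5],a[6]; hi=5 → 6 3 4 2 7 9 11 12 13 8
a[mid]=9>7: swap a[5],a[5]; hi=4 → 6 3 4 2 7 9 11 12 13 8
end: lo=4, hi=4; a = 6 3 4 2 7 9 11 12 13 8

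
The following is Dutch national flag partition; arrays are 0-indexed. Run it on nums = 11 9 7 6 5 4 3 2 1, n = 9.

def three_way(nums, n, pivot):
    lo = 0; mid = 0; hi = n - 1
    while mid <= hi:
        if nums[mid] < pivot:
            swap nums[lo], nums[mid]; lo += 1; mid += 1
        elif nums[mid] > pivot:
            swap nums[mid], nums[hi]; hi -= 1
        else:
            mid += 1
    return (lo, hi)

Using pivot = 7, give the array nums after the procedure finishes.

pivot = 7; lo=0, mid=0, hi=8
nums[mid]=11>7: swap nums[0],nums[8]; hi=7 → 1 9 7 6 5 4 3 2 11
nums[mid]=1<7: swap nums[0],nums[0]; lo=1,mid=1 → 1 9 7 6 5 4 3 2 11
nums[mid]=9>7: swap nums[1],nums[7]; hi=6 → 1 2 7 6 5 4 3 9 11
nums[mid]=2<7: swap nums[1],nums[1]; lo=2,mid=2 → 1 2 7 6 5 4 3 9 11
nums[mid]=7=7: mid=3
nums[mid]=6<7: swap nums[2],nums[3]; lo=3,mid=4 → 1 2 6 7 5 4 3 9 11
nums[mid]=5<7: swap nums[3],nums[4]; lo=4,mid=5 → 1 2 6 5 7 4 3 9 11
nums[mid]=4<7: swap nums[4],nums[5]; lo=5,mid=6 → 1 2 6 5 4 7 3 9 11
nums[mid]=3<7: swap nums[5],nums[6]; lo=6,mid=7 → 1 2 6 5 4 3 7 9 11
end: lo=6, hi=6; nums = 1 2 6 5 4 3 7 9 11

1 2 6 5 4 3 7 9 11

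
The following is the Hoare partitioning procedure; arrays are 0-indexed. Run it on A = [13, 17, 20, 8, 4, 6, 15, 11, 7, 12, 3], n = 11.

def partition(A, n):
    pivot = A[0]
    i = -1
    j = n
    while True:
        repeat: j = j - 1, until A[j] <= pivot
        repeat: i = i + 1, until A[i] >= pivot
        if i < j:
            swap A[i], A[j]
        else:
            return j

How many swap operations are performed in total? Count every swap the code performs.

pivot=13
j stops at 10 (3), i stops at 0 (13); swap ⇒ [3, 17, 20, 8, 4, 6, 15, 11, 7, 12, 13]
j stops at 9 (12), i stops at 1 (17); swap ⇒ [3, 12, 20, 8, 4, 6, 15, 11, 7, 17, 13]
j stops at 8 (7), i stops at 2 (20); swap ⇒ [3, 12, 7, 8, 4, 6, 15, 11, 20, 17, 13]
j stops at 7 (11), i stops at 6 (15); swap ⇒ [3, 12, 7, 8, 4, 6, 11, 15, 20, 17, 13]
j stops at 6, i stops at 7; i≥j ⇒ return 6. A=[3, 12, 7, 8, 4, 6, 11, 15, 20, 17, 13]

4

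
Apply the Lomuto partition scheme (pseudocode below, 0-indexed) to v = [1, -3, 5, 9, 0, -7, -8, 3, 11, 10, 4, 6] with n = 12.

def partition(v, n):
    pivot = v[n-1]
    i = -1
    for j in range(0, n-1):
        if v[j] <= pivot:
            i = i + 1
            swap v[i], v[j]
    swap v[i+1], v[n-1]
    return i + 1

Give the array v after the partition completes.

pivot=6, i=-1
j=0: 1≤6, i=0, swap(0,0) ⇒ [1, -3, 5, 9, 0, -7, -8, 3, 11, 10, 4, 6]
j=1: -3≤6, i=1, swap(1,1) ⇒ [1, -3, 5, 9, 0, -7, -8, 3, 11, 10, 4, 6]
j=2: 5≤6, i=2, swap(2,2) ⇒ [1, -3, 5, 9, 0, -7, -8, 3, 11, 10, 4, 6]
j=3: 9>6, skip
j=4: 0≤6, i=3, swap(3,4) ⇒ [1, -3, 5, 0, 9, -7, -8, 3, 11, 10, 4, 6]
j=5: -7≤6, i=4, swap(4,5) ⇒ [1, -3, 5, 0, -7, 9, -8, 3, 11, 10, 4, 6]
j=6: -8≤6, i=5, swap(5,6) ⇒ [1, -3, 5, 0, -7, -8, 9, 3, 11, 10, 4, 6]
j=7: 3≤6, i=6, swap(6,7) ⇒ [1, -3, 5, 0, -7, -8, 3, 9, 11, 10, 4, 6]
j=8: 11>6, skip
j=9: 10>6, skip
j=10: 4≤6, i=7, swap(7,10) ⇒ [1, -3, 5, 0, -7, -8, 3, 4, 11, 10, 9, 6]
swap(8,11) ⇒ [1, -3, 5, 0, -7, -8, 3, 4, 6, 10, 9, 11]; return 8

[1, -3, 5, 0, -7, -8, 3, 4, 6, 10, 9, 11]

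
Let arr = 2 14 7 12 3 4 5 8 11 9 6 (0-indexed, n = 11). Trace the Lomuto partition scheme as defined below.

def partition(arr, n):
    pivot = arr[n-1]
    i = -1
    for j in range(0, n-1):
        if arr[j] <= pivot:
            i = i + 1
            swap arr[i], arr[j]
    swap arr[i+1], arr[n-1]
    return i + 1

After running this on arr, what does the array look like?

pivot=6, i=-1
j=0: 2≤6, i=0, swap(0,0) ⇒ 2 14 7 12 3 4 5 8 11 9 6
j=1: 14>6, skip
j=2: 7>6, skip
j=3: 12>6, skip
j=4: 3≤6, i=1, swap(1,4) ⇒ 2 3 7 12 14 4 5 8 11 9 6
j=5: 4≤6, i=2, swap(2,5) ⇒ 2 3 4 12 14 7 5 8 11 9 6
j=6: 5≤6, i=3, swap(3,6) ⇒ 2 3 4 5 14 7 12 8 11 9 6
j=7: 8>6, skip
j=8: 11>6, skip
j=9: 9>6, skip
swap(4,10) ⇒ 2 3 4 5 6 7 12 8 11 9 14; return 4

2 3 4 5 6 7 12 8 11 9 14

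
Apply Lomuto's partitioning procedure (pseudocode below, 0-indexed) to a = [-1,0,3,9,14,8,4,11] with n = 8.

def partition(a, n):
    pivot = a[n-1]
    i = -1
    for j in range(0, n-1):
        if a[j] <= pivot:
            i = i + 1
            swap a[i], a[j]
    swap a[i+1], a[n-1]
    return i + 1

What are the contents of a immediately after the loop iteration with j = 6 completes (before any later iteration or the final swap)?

pivot=11, i=-1
j=0: -1≤11, i=0, swap(0,0) ⇒ [-1,0,3,9,14,8,4,11]
j=1: 0≤11, i=1, swap(1,1) ⇒ [-1,0,3,9,14,8,4,11]
j=2: 3≤11, i=2, swap(2,2) ⇒ [-1,0,3,9,14,8,4,11]
j=3: 9≤11, i=3, swap(3,3) ⇒ [-1,0,3,9,14,8,4,11]
j=4: 14>11, skip
j=5: 8≤11, i=4, swap(4,5) ⇒ [-1,0,3,9,8,14,4,11]
j=6: 4≤11, i=5, swap(5,6) ⇒ [-1,0,3,9,8,4,14,11]
(after j=6) a = [-1,0,3,9,8,4,14,11]

[-1,0,3,9,8,4,14,11]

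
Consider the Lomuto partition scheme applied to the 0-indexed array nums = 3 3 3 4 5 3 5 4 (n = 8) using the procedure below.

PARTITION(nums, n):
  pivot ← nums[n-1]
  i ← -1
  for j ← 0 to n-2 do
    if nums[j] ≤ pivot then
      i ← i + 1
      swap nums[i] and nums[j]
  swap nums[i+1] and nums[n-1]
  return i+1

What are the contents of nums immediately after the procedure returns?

pivot = nums[7] = 4; i = -1
j=0: nums[0]=3 ≤ 4 → i=0, swap nums[0],nums[0] (no change) → 3 3 3 4 5 3 5 4
j=1: nums[1]=3 ≤ 4 → i=1, swap nums[1],nums[1] (no change) → 3 3 3 4 5 3 5 4
j=2: nums[2]=3 ≤ 4 → i=2, swap nums[2],nums[2] (no change) → 3 3 3 4 5 3 5 4
j=3: nums[3]=4 ≤ 4 → i=3, swap nums[3],nums[3] (no change) → 3 3 3 4 5 3 5 4
j=4: nums[4]=5 > 4 → no swap
j=5: nums[5]=3 ≤ 4 → i=4, swap nums[4],nums[5] → 3 3 3 4 3 5 5 4
j=6: nums[6]=5 > 4 → no swap
final swap nums[5],nums[7] → 3 3 3 4 3 4 5 5; return 5

3 3 3 4 3 4 5 5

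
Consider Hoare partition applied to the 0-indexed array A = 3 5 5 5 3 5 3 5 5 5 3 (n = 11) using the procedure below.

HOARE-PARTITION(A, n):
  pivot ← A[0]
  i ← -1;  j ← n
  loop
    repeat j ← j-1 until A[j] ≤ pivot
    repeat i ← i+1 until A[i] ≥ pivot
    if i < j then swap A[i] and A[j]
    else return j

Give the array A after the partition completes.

pivot = A[0] = 3; i = -1, j = 11
j→10 (A[10]=3≤3), i→0 (A[0]=3≥3); i<j, swap → 3 5 5 5 3 5 3 5 5 5 3
j→6 (A[6]=3≤3), i→1 (A[1]=5≥3); i<j, swap → 3 3 5 5 3 5 5 5 5 5 3
j→4 (A[4]=3≤3), i→2 (A[2]=5≥3); i<j, swap → 3 3 3 5 5 5 5 5 5 5 3
j→2, i→3; i≥j, return j=2. A = 3 3 3 5 5 5 5 5 5 5 3

3 3 3 5 5 5 5 5 5 5 3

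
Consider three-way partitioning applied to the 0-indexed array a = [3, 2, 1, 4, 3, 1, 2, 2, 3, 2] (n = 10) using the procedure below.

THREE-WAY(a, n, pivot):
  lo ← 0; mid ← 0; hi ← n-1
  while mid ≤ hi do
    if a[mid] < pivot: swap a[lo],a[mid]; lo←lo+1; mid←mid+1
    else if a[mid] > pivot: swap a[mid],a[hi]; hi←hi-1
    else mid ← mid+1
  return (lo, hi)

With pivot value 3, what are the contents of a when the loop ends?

[2, 1, 2, 1, 2, 2, 3, 3, 3, 4]

pivot = 3; lo=0, mid=0, hi=9
a[mid]=3=3: mid=1
a[mid]=2<3: swap a[0],a[1]; lo=1,mid=2 → [2, 3, 1, 4, 3, 1, 2, 2, 3, 2]
a[mid]=1<3: swap a[1],a[2]; lo=2,mid=3 → [2, 1, 3, 4, 3, 1, 2, 2, 3, 2]
a[mid]=4>3: swap a[3],a[9]; hi=8 → [2, 1, 3, 2, 3, 1, 2, 2, 3, 4]
a[mid]=2<3: swap a[2],a[3]; lo=3,mid=4 → [2, 1, 2, 3, 3, 1, 2, 2, 3, 4]
a[mid]=3=3: mid=5
a[mid]=1<3: swap a[3],a[5]; lo=4,mid=6 → [2, 1, 2, 1, 3, 3, 2, 2, 3, 4]
a[mid]=2<3: swap a[4],a[6]; lo=5,mid=7 → [2, 1, 2, 1, 2, 3, 3, 2, 3, 4]
a[mid]=2<3: swap a[5],a[7]; lo=6,mid=8 → [2, 1, 2, 1, 2, 2, 3, 3, 3, 4]
a[mid]=3=3: mid=9
end: lo=6, hi=8; a = [2, 1, 2, 1, 2, 2, 3, 3, 3, 4]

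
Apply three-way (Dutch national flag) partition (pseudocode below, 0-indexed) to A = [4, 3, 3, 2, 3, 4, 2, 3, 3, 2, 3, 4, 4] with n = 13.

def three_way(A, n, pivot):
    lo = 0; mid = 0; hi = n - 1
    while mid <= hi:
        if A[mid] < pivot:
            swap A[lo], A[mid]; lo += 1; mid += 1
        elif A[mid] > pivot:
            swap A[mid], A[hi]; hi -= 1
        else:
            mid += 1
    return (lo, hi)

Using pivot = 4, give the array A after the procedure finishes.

[3, 3, 2, 3, 2, 3, 3, 2, 3, 4, 4, 4, 4]

lo=0 mid=0 hi=12
4=4: mid=1
3<4: swap(0,1), lo=1 mid=2 ⇒ [3, 4, 3, 2, 3, 4, 2, 3, 3, 2, 3, 4, 4]
3<4: swap(1,2), lo=2 mid=3 ⇒ [3, 3, 4, 2, 3, 4, 2, 3, 3, 2, 3, 4, 4]
2<4: swap(2,3), lo=3 mid=4 ⇒ [3, 3, 2, 4, 3, 4, 2, 3, 3, 2, 3, 4, 4]
3<4: swap(3,4), lo=4 mid=5 ⇒ [3, 3, 2, 3, 4, 4, 2, 3, 3, 2, 3, 4, 4]
4=4: mid=6
2<4: swap(4,6), lo=5 mid=7 ⇒ [3, 3, 2, 3, 2, 4, 4, 3, 3, 2, 3, 4, 4]
3<4: swap(5,7), lo=6 mid=8 ⇒ [3, 3, 2, 3, 2, 3, 4, 4, 3, 2, 3, 4, 4]
3<4: swap(6,8), lo=7 mid=9 ⇒ [3, 3, 2, 3, 2, 3, 3, 4, 4, 2, 3, 4, 4]
2<4: swap(7,9), lo=8 mid=10 ⇒ [3, 3, 2, 3, 2, 3, 3, 2, 4, 4, 3, 4, 4]
3<4: swap(8,10), lo=9 mid=11 ⇒ [3, 3, 2, 3, 2, 3, 3, 2, 3, 4, 4, 4, 4]
4=4: mid=12
4=4: mid=13
done. lo=9 hi=12; A=[3, 3, 2, 3, 2, 3, 3, 2, 3, 4, 4, 4, 4]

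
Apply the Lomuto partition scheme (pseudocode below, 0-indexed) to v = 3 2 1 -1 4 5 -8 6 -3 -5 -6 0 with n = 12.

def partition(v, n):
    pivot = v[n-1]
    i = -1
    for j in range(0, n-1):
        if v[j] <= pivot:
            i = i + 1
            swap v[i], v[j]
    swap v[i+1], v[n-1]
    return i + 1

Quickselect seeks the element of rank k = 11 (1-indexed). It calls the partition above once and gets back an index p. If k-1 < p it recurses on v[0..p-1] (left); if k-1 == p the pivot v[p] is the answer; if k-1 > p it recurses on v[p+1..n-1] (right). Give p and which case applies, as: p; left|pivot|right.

pivot = v[11] = 0; i = -1
j=0: v[0]=3 > 0 → no swap
j=1: v[1]=2 > 0 → no swap
j=2: v[2]=1 > 0 → no swap
j=3: v[3]=-1 ≤ 0 → i=0, swap v[0],v[3] → -1 2 1 3 4 5 -8 6 -3 -5 -6 0
j=4: v[4]=4 > 0 → no swap
j=5: v[5]=5 > 0 → no swap
j=6: v[6]=-8 ≤ 0 → i=1, swap v[1],v[6] → -1 -8 1 3 4 5 2 6 -3 -5 -6 0
j=7: v[7]=6 > 0 → no swap
j=8: v[8]=-3 ≤ 0 → i=2, swap v[2],v[8] → -1 -8 -3 3 4 5 2 6 1 -5 -6 0
j=9: v[9]=-5 ≤ 0 → i=3, swap v[3],v[9] → -1 -8 -3 -5 4 5 2 6 1 3 -6 0
j=10: v[10]=-6 ≤ 0 → i=4, swap v[4],v[10] → -1 -8 -3 -5 -6 5 2 6 1 3 4 0
final swap v[5],v[11] → -1 -8 -3 -5 -6 0 2 6 1 3 4 5; return 5
p = 5; k-1 = 10 > 5 ⇒ right

5; right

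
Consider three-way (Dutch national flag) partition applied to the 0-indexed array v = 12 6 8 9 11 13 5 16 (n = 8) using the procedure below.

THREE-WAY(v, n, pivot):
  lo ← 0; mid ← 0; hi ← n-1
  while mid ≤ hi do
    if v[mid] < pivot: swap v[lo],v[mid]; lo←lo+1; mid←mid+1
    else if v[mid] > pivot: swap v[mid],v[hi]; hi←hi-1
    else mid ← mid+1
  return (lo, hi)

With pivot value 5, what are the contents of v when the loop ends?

pivot = 5; lo=0, mid=0, hi=7
v[mid]=12>5: swap v[0],v[7]; hi=6 → 16 6 8 9 11 13 5 12
v[mid]=16>5: swap v[0],v[6]; hi=5 → 5 6 8 9 11 13 16 12
v[mid]=5=5: mid=1
v[mid]=6>5: swap v[1],v[5]; hi=4 → 5 13 8 9 11 6 16 12
v[mid]=13>5: swap v[1],v[4]; hi=3 → 5 11 8 9 13 6 16 12
v[mid]=11>5: swap v[1],v[3]; hi=2 → 5 9 8 11 13 6 16 12
v[mid]=9>5: swap v[1],v[2]; hi=1 → 5 8 9 11 13 6 16 12
v[mid]=8>5: swap v[1],v[1]; hi=0 → 5 8 9 11 13 6 16 12
end: lo=0, hi=0; v = 5 8 9 11 13 6 16 12

5 8 9 11 13 6 16 12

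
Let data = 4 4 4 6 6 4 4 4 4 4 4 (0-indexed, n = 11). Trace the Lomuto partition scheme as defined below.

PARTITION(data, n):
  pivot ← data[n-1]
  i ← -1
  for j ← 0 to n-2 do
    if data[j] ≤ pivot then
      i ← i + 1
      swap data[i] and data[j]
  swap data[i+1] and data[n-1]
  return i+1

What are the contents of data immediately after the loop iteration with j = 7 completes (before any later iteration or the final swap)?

4 4 4 4 4 4 6 6 4 4 4

pivot=4, i=-1
j=0: 4≤4, i=0, swap(0,0) ⇒ 4 4 4 6 6 4 4 4 4 4 4
j=1: 4≤4, i=1, swap(1,1) ⇒ 4 4 4 6 6 4 4 4 4 4 4
j=2: 4≤4, i=2, swap(2,2) ⇒ 4 4 4 6 6 4 4 4 4 4 4
j=3: 6>4, skip
j=4: 6>4, skip
j=5: 4≤4, i=3, swap(3,5) ⇒ 4 4 4 4 6 6 4 4 4 4 4
j=6: 4≤4, i=4, swap(4,6) ⇒ 4 4 4 4 4 6 6 4 4 4 4
j=7: 4≤4, i=5, swap(5,7) ⇒ 4 4 4 4 4 4 6 6 4 4 4
(after j=7) data = 4 4 4 4 4 4 6 6 4 4 4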